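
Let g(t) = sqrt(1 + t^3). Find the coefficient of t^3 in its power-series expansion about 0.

Compute the successive derivatives at the expansion point and divide by k!.
g(0) = 1
g′(0) = 0
g′′(0) = 0
g′′′(0) = 3
So c_3 = g′′′(0)/3! = 1/2.

1/2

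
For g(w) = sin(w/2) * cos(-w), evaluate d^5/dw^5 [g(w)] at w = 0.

121/32

Take the Cauchy product of the two expansions.
The coefficient of w^5 in the expansion is 121/3840, so g^(5)(0) = 5! * (121/3840) = 121/32.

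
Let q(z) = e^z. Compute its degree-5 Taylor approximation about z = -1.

(z + 1)^5*e^(-1)/120 + (z + 1)^4*e^(-1)/24 + (z + 1)^3*e^(-1)/6 + (z + 1)^2*e^(-1)/2 + (z + 1)*e^(-1) + e^(-1)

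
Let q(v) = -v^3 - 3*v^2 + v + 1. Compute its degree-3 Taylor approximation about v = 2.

-(v - 2)^3 - 9*(v - 2)^2 - 23*(v - 2) - 17

Apply the Taylor formula c_k = f^(k)(a)/k!.
[(v - 2)^0] = -17;  [(v - 2)^1] = -23;  [(v - 2)^2] = -9;  [(v - 2)^3] = -1.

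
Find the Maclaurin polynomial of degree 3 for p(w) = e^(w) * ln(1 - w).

-4*w^3/3 - 3*w^2/2 - w

Multiply the two series term by term and collect like powers.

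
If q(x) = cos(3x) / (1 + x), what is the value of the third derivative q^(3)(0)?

21

Write out both Maclaurin series and multiply, keeping only the needed powers.
The coefficient of x^3 in the expansion is 7/2, so q′′′(0) = 3! * (7/2) = 21.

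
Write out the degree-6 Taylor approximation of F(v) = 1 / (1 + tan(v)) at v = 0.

Write 1/(1+u) = 1 - u + u^2 - u^3 + ... and substitute the series for u.
[v^0] = 1;  [v^1] = -1;  [v^2] = 1;  [v^3] = -4/3;  [v^4] = 5/3;  [v^5] = -32/15;  [v^6] = 122/45.

122*v^6/45 - 32*v^5/15 + 5*v^4/3 - 4*v^3/3 + v^2 - v + 1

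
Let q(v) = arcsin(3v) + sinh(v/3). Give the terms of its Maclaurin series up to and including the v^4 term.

365*v^3/81 + 10*v/3

Combine the two series term by term.
q(0) = 0
q′(0) = 10/3
q′′(0) = 0
q′′′(0) = 730/27
q^(4)(0) = 0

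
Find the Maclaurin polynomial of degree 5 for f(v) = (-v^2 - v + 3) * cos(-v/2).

-v^5/384 + 17*v^4/128 + v^3/8 - 11*v^2/8 - v + 3

Shift and add copies of the series according to the polynomial's terms.
[v^0] = 3;  [v^1] = -1;  [v^2] = -11/8;  [v^3] = 1/8;  [v^4] = 17/128;  [v^5] = -1/384.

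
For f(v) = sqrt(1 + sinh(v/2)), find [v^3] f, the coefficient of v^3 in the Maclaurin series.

7/384

Let u equal the inner series; expand the outer function in u and truncate.
[v^0] = 1;  [v^1] = 1/4;  [v^2] = -1/32;  [v^3] = 7/384.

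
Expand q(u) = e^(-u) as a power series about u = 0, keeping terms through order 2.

u^2/2 - u + 1

q(0) = 1
q′(0) = -1
q′′(0) = 1
Then c_k = q^(k)(0)/k! gives each Taylor coefficient.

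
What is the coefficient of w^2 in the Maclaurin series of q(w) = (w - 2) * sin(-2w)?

-2

Multiply each power in the prefactor through the base expansion.
[w^0] = 0;  [w^1] = 4;  [w^2] = -2.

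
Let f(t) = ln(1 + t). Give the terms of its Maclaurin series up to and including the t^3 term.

t^3/3 - t^2/2 + t

f(0) = 0
f′(0) = 1
f′′(0) = -1
f′′′(0) = 2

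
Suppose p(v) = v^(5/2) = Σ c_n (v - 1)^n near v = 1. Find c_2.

Apply the Taylor formula c_k = f^(k)(a)/k!.
p(1) = 1
p′(1) = 5/2
p′′(1) = 15/4
So c_2 = p′′(1)/2! = 15/8.

15/8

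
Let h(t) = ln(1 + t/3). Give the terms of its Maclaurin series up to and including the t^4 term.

-t^4/324 + t^3/81 - t^2/18 + t/3

h(0) = 0
h′(0) = 1/3
h′′(0) = -1/9
h′′′(0) = 2/27
h^(4)(0) = -2/27
The Taylor polynomial is Σ h^(k)(0)/k! · t^k.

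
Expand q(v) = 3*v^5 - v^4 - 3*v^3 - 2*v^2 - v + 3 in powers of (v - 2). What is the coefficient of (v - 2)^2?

q(2) = 49
q′(2) = 163
q′′(2) = 392

196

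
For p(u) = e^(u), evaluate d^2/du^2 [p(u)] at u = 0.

From the series, [u^2] p = 1/2; multiply by 2! = 2 to get 1.

1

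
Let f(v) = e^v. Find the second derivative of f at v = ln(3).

Differentiate repeatedly and evaluate at the center.
From the series, [(v - ln(3))^2] f = 3/2; multiply by 2! = 2 to get 3.

3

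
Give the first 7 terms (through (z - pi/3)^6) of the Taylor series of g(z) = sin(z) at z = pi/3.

[(z - pi/3)^0] = sqrt(3)/2;  [(z - pi/3)^1] = 1/2;  [(z - pi/3)^2] = -sqrt(3)/4;  [(z - pi/3)^3] = -1/12;  [(z - pi/3)^4] = sqrt(3)/48;  [(z - pi/3)^5] = 1/240;  [(z - pi/3)^6] = -sqrt(3)/1440.

-sqrt(3)*(z - pi/3)^6/1440 + (z - pi/3)^5/240 + sqrt(3)*(z - pi/3)^4/48 - (z - pi/3)^3/12 - sqrt(3)*(z - pi/3)^2/4 + (z - pi/3)/2 + sqrt(3)/2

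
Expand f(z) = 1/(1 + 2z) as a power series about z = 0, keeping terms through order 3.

f(0) = 1
f′(0) = -2
f′′(0) = 8
f′′′(0) = -48
Dividing each by k! gives the coefficients c_0, ..., c_3.

-8*z^3 + 4*z^2 - 2*z + 1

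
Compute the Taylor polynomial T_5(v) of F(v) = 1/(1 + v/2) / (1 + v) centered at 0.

-63*v^5/32 + 31*v^4/16 - 15*v^3/8 + 7*v^2/4 - 3*v/2 + 1

Multiply the two series term by term and collect like powers.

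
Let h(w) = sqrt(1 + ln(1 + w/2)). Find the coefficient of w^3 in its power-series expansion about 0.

17/384

Substitute the inner expansion into the outer series and collect powers.
[w^0] = 1;  [w^1] = 1/4;  [w^2] = -3/32;  [w^3] = 17/384.
So c_3 = h′′′(0)/3! = 17/384.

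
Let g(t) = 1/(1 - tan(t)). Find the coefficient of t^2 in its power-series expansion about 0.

1

Let u equal the inner series; expand the outer function in u and truncate.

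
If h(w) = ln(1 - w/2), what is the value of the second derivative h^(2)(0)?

From the series, [w^2] h = -1/8; multiply by 2! = 2 to get -1/4.

-1/4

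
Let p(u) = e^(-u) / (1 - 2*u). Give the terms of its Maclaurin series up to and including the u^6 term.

Use 1/(1 - r) = Σ r^k on the denominator, then take the Cauchy product.
p(0) = 1
p′(0) = 1
p′′(0) = 5
p′′′(0) = 29
p^(4)(0) = 233
p^(5)(0) = 2329
p^(6)(0) = 27949

27949*u^6/720 + 2329*u^5/120 + 233*u^4/24 + 29*u^3/6 + 5*u^2/2 + u + 1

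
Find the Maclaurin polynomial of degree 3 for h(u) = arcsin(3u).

9*u^3/2 + 3*u

h(0) = 0
h′(0) = 3
h′′(0) = 0
h′′′(0) = 27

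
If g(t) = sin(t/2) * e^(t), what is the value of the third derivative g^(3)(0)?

11/8

Multiply the two series term by term and collect like powers.
From the series, [t^3] g = 11/48; multiply by 3! = 6 to get 11/8.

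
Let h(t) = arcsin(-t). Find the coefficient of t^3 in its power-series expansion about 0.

h(0) = 0
h′(0) = -1
h′′(0) = 0
h′′′(0) = -1
So c_3 = h′′′(0)/3! = -1/6.

-1/6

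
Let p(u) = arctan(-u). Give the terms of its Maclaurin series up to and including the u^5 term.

Differentiate repeatedly and evaluate at the center.
p(0) = 0
p′(0) = -1
p′′(0) = 0
p′′′(0) = 2
p^(4)(0) = 0
p^(5)(0) = -24

-u^5/5 + u^3/3 - u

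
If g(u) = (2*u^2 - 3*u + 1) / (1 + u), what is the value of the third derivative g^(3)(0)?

-36

Shift and add copies of the series according to the polynomial's terms.
The coefficient of u^3 in the expansion is -6, so g′′′(0) = 3! * (-6) = -36.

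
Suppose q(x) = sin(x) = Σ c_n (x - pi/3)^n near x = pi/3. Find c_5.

1/240

c_5 = q^(5)(pi/3)/5! = 1/240.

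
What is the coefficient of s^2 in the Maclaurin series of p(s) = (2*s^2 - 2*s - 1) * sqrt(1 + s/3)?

121/72

Multiply each power in the prefactor through the base expansion.
[s^0] = -1;  [s^1] = -13/6;  [s^2] = 121/72.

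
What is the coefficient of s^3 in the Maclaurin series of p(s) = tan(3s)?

9

Compute the successive derivatives at the expansion point and divide by k!.
p(0) = 0
p′(0) = 3
p′′(0) = 0
p′′′(0) = 54
So c_3 = p′′′(0)/3! = 9.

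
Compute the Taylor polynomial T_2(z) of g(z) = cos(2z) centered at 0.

1 - 2*z^2

g(0) = 1
g′(0) = 0
g′′(0) = -4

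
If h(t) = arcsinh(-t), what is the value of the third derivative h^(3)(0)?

1

From the series, [t^3] h = 1/6; multiply by 3! = 6 to get 1.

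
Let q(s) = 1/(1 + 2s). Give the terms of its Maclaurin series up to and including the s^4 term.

q(0) = 1
q′(0) = -2
q′′(0) = 8
q′′′(0) = -48
q^(4)(0) = 384

16*s^4 - 8*s^3 + 4*s^2 - 2*s + 1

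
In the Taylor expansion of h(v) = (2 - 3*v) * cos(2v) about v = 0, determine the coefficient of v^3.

Distribute the polynomial across the series and collect like powers.
So c_3 = h′′′(0)/3! = 6.

6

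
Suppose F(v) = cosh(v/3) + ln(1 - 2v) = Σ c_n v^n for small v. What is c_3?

Combine the two series term by term.
F(0) = 1
F′(0) = -2
F′′(0) = -35/9
F′′′(0) = -16
So c_3 = F′′′(0)/3! = -8/3.

-8/3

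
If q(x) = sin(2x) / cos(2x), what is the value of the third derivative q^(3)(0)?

16

Divide the numerator series by the denominator series (power-series long division).
The coefficient of x^3 in the expansion is 8/3, so q′′′(0) = 3! * (8/3) = 16.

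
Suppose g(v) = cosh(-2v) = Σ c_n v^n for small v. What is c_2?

g(0) = 1
g′(0) = 0
g′′(0) = 4
So c_2 = g′′(0)/2! = 2.

2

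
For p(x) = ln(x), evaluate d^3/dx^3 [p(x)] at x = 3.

The coefficient of (x - 3)^3 in the expansion is 1/81, so p′′′(3) = 3! * (1/81) = 2/27.

2/27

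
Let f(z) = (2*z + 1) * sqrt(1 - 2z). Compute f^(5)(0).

-255

Multiply each power in the prefactor through the base expansion.
The coefficient of z^5 in the expansion is -17/8, so f^(5)(0) = 5! * (-17/8) = -255.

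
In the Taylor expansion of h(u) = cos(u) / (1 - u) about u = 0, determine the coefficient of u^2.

1/2

Multiply the two series term by term and collect like powers.
h(0) = 1
h′(0) = 1
h′′(0) = 1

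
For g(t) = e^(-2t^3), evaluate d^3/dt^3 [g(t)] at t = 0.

-12

Differentiate repeatedly and evaluate at the center.
From the series, [t^3] g = -2; multiply by 3! = 6 to get -12.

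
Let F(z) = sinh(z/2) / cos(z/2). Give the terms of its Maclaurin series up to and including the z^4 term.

z^3/12 + z/2

Write the quotient as an unknown series and match coefficients against numerator = denominator · series.
F(0) = 0
F′(0) = 1/2
F′′(0) = 0
F′′′(0) = 1/2
F^(4)(0) = 0
The Taylor polynomial is Σ F^(k)(0)/k! · z^k.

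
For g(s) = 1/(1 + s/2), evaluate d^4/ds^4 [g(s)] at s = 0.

3/2

Compute the successive derivatives at the expansion point and divide by k!.
From the series, [s^4] g = 1/16; multiply by 4! = 24 to get 3/2.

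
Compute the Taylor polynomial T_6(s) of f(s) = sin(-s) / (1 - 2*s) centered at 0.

Multiply the numerator's expansion by the denominator's geometric series.
f(0) = 0
f′(0) = -1
f′′(0) = -4
f′′′(0) = -23
f^(4)(0) = -184
f^(5)(0) = -1841
f^(6)(0) = -22092

-1841*s^6/60 - 1841*s^5/120 - 23*s^4/3 - 23*s^3/6 - 2*s^2 - s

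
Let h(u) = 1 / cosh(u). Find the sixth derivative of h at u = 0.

Divide the numerator series by the denominator series (power-series long division).
From the series, [u^6] h = -61/720; multiply by 6! = 720 to get -61.

-61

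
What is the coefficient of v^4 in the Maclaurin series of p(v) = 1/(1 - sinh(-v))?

Compose series: expand the inner function first, then feed it into the outer expansion.
p(0) = 1
p′(0) = -1
p′′(0) = 2
p′′′(0) = -7
p^(4)(0) = 32

4/3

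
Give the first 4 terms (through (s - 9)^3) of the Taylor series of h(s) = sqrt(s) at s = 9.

Apply the Taylor formula c_k = f^(k)(a)/k!.
h(9) = 3
h′(9) = 1/6
h′′(9) = -1/108
h′′′(9) = 1/648
Then c_k = h^(k)(9)/k! gives each Taylor coefficient.

(s - 9)^3/3888 - (s - 9)^2/216 + (s - 9)/6 + 3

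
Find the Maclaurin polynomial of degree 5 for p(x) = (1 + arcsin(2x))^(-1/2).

-563*x^5/40 + 51*x^4/8 - 19*x^3/6 + 3*x^2/2 - x + 1

Plug the Maclaurin series of the inner function into that of the outer and collect terms.
[x^0] = 1;  [x^1] = -1;  [x^2] = 3/2;  [x^3] = -19/6;  [x^4] = 51/8;  [x^5] = -563/40.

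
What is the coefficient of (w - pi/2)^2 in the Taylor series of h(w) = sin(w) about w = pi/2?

-1/2

h(pi/2) = 1
h′(pi/2) = 0
h′′(pi/2) = -1
So c_2 = h′′(pi/2)/2! = -1/2.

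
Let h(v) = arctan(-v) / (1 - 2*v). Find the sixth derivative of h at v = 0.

-21408

Expand 1/(denominator) as a geometric series and multiply by the numerator's series.
The coefficient of v^6 in the expansion is -446/15, so h^(6)(0) = 6! * (-446/15) = -21408.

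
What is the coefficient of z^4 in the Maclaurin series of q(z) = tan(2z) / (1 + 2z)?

-64/3

Take the Cauchy product of the two expansions.
q(0) = 0
q′(0) = 2
q′′(0) = -8
q′′′(0) = 64
q^(4)(0) = -512
Dividing each by k! gives the coefficients c_0, ..., c_4.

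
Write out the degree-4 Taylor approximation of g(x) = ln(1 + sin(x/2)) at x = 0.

Compose series: expand the inner function first, then feed it into the outer expansion.
[x^0] = 0;  [x^1] = 1/2;  [x^2] = -1/8;  [x^3] = 1/48;  [x^4] = -1/192.

-x^4/192 + x^3/48 - x^2/8 + x/2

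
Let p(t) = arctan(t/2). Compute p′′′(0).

-1/4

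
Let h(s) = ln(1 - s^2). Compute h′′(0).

From the series, [s^2] h = -1; multiply by 2! = 2 to get -2.

-2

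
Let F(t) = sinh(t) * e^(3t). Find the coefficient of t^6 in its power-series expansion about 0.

Take the Cauchy product of the two expansions.

14/5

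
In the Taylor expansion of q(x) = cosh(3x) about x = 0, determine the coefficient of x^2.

9/2

Use the known series and substitute for the argument.
q(0) = 1
q′(0) = 0
q′′(0) = 9
So c_2 = q′′(0)/2! = 9/2.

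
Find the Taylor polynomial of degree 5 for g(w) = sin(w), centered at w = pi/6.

[(w - pi/6)^0] = 1/2;  [(w - pi/6)^1] = sqrt(3)/2;  [(w - pi/6)^2] = -1/4;  [(w - pi/6)^3] = -sqrt(3)/12;  [(w - pi/6)^4] = 1/48;  [(w - pi/6)^5] = sqrt(3)/240.

sqrt(3)*(w - pi/6)^5/240 + (w - pi/6)^4/48 - sqrt(3)*(w - pi/6)^3/12 - (w - pi/6)^2/4 + sqrt(3)*(w - pi/6)/2 + 1/2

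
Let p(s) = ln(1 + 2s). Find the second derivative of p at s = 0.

-4

Compute the successive derivatives at the expansion point and divide by k!.
From the series, [s^2] p = -2; multiply by 2! = 2 to get -4.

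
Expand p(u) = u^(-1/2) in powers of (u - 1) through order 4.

p(1) = 1
p′(1) = -1/2
p′′(1) = 3/4
p′′′(1) = -15/8
p^(4)(1) = 105/16
The Taylor polynomial is Σ p^(k)(1)/k! · (u - 1)^k.

35*(u - 1)^4/128 - 5*(u - 1)^3/16 + 3*(u - 1)^2/8 - (u - 1)/2 + 1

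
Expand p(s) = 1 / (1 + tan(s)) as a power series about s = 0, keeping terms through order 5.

-32*s^5/15 + 5*s^4/3 - 4*s^3/3 + s^2 - s + 1

Use the geometric series for the reciprocal, then substitute.
[s^0] = 1;  [s^1] = -1;  [s^2] = 1;  [s^3] = -4/3;  [s^4] = 5/3;  [s^5] = -32/15.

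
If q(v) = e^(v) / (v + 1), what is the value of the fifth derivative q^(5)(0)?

-44

Multiply the numerator's expansion by the denominator's geometric series.
From the series, [v^5] q = -11/30; multiply by 5! = 120 to get -44.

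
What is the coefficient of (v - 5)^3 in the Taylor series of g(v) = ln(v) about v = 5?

1/375

c_3 = g′′′(5)/3! = 1/375.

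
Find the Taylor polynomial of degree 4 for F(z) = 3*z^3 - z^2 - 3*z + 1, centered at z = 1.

3*(z - 1)^3 + 8*(z - 1)^2 + 4*(z - 1)

F(1) = 0
F′(1) = 4
F′′(1) = 16
F′′′(1) = 18
F^(4)(1) = 0
The Taylor polynomial is Σ F^(k)(1)/k! · (z - 1)^k.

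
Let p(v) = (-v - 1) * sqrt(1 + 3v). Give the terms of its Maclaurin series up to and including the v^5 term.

Distribute the polynomial across the series and collect like powers.
p(0) = -1
p′(0) = -5/2
p′′(0) = -3/4
p′′′(0) = -27/8
p^(4)(0) = 567/16
p^(5)(0) = -13365/32
Dividing each by k! gives the coefficients c_0, ..., c_5.

-891*v^5/256 + 189*v^4/128 - 9*v^3/16 - 3*v^2/8 - 5*v/2 - 1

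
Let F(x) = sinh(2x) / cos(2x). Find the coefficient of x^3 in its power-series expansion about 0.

Write the quotient as an unknown series and match coefficients against numerator = denominator · series.
F(0) = 0
F′(0) = 2
F′′(0) = 0
F′′′(0) = 32
So c_3 = F′′′(0)/3! = 16/3.

16/3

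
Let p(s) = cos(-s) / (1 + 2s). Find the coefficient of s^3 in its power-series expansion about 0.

Take the Cauchy product of the two expansions.
p(0) = 1
p′(0) = -2
p′′(0) = 7
p′′′(0) = -42
So c_3 = p′′′(0)/3! = -7.

-7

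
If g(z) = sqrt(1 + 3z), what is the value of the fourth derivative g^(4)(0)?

-1215/16

Apply the Taylor formula c_k = f^(k)(a)/k!.
The coefficient of z^4 in the expansion is -405/128, so g^(4)(0) = 4! * (-405/128) = -1215/16.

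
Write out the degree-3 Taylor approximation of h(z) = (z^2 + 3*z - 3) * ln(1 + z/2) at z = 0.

Distribute the polynomial across the series and collect like powers.

15*z^2/8 - 3*z/2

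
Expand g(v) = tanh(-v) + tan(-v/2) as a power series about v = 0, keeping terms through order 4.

Combine the two series term by term.
g(0) = 0
g′(0) = -3/2
g′′(0) = 0
g′′′(0) = 7/4
g^(4)(0) = 0

7*v^3/24 - 3*v/2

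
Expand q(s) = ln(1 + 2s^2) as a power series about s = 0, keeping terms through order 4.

-2*s^4 + 2*s^2

Use the known series and substitute for the argument.
q(0) = 0
q′(0) = 0
q′′(0) = 4
q′′′(0) = 0
q^(4)(0) = -48
The Taylor polynomial is Σ q^(k)(0)/k! · s^k.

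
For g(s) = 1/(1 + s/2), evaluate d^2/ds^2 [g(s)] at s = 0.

1/2

Use the known series and substitute for the argument.
The coefficient of s^2 in the expansion is 1/4, so g′′(0) = 2! * (1/4) = 1/2.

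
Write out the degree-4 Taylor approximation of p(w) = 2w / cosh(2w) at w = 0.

-4*w^3 + 2*w

Divide the numerator series by the denominator series (power-series long division).
[w^0] = 0;  [w^1] = 2;  [w^2] = 0;  [w^3] = -4;  [w^4] = 0.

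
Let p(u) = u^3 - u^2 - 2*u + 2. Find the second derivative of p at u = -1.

-8

The coefficient of (u + 1)^2 in the expansion is -4, so p′′(-1) = 2! * (-4) = -8.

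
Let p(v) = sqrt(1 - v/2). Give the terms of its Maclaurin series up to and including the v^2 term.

p(0) = 1
p′(0) = -1/4
p′′(0) = -1/16
Then c_k = p^(k)(0)/k! gives each Taylor coefficient.

-v^2/32 - v/4 + 1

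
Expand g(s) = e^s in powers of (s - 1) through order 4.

Use the known series and substitute for the argument.
g(1) = e
g′(1) = e
g′′(1) = e
g′′′(1) = e
g^(4)(1) = e

e*(s - 1)^4/24 + e*(s - 1)^3/6 + e*(s - 1)^2/2 + e*(s - 1) + e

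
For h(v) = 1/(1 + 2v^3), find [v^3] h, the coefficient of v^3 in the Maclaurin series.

h(0) = 1
h′(0) = 0
h′′(0) = 0
h′′′(0) = -12
The Taylor polynomial is Σ h^(k)(0)/k! · v^k.

-2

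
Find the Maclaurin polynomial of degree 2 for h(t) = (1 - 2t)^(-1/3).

[t^0] = 1;  [t^1] = 2/3;  [t^2] = 8/9.

8*t^2/9 + 2*t/3 + 1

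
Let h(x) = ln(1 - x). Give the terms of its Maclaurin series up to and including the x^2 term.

-x^2/2 - x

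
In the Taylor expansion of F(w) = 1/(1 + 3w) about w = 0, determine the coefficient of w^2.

9

F(0) = 1
F′(0) = -3
F′′(0) = 18
So c_2 = F′′(0)/2! = 9.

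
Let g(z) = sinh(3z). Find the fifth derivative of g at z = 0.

From the series, [z^5] g = 81/40; multiply by 5! = 120 to get 243.

243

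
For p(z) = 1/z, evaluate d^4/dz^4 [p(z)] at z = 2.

3/4

The coefficient of (z - 2)^4 in the expansion is 1/32, so p^(4)(2) = 4! * (1/32) = 3/4.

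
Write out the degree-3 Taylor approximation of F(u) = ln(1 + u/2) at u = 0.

u^3/24 - u^2/8 + u/2

[u^0] = 0;  [u^1] = 1/2;  [u^2] = -1/8;  [u^3] = 1/24.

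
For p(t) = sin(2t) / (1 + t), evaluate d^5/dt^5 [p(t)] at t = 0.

112

Multiply the two series term by term and collect like powers.
The coefficient of t^5 in the expansion is 14/15, so p^(5)(0) = 5! * (14/15) = 112.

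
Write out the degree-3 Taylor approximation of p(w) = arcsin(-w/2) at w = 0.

-w^3/48 - w/2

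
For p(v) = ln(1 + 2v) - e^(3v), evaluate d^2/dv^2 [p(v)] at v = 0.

-13

Add the two expansions coefficient-wise.
From the series, [v^2] p = -13/2; multiply by 2! = 2 to get -13.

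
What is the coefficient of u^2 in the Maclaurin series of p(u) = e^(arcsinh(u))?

Plug the Maclaurin series of the inner function into that of the outer and collect terms.
[u^0] = 1;  [u^1] = 1;  [u^2] = 1/2.
So c_2 = p′′(0)/2! = 1/2.

1/2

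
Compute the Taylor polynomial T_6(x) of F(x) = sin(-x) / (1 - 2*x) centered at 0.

-1841*x^6/60 - 1841*x^5/120 - 23*x^4/3 - 23*x^3/6 - 2*x^2 - x

Expand 1/(denominator) as a geometric series and multiply by the numerator's series.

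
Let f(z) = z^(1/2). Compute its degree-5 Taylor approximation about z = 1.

7*(z - 1)^5/256 - 5*(z - 1)^4/128 + (z - 1)^3/16 - (z - 1)^2/8 + (z - 1)/2 + 1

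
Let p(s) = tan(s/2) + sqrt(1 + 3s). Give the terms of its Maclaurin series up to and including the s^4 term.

Combine the two series term by term.
p(0) = 1
p′(0) = 2
p′′(0) = -9/4
p′′′(0) = 83/8
p^(4)(0) = -1215/16

-405*s^4/128 + 83*s^3/48 - 9*s^2/8 + 2*s + 1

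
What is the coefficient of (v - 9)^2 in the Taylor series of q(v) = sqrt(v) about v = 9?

-1/216

q(9) = 3
q′(9) = 1/6
q′′(9) = -1/108
The Taylor polynomial is Σ q^(k)(9)/k! · (v - 9)^k.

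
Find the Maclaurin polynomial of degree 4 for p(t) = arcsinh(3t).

p(0) = 0
p′(0) = 3
p′′(0) = 0
p′′′(0) = -27
p^(4)(0) = 0
Then c_k = p^(k)(0)/k! gives each Taylor coefficient.

-9*t^3/2 + 3*t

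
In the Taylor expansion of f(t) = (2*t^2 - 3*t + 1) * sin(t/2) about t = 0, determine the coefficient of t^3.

47/48

Distribute the polynomial across the series and collect like powers.
[t^0] = 0;  [t^1] = 1/2;  [t^2] = -3/2;  [t^3] = 47/48.
So c_3 = f′′′(0)/3! = 47/48.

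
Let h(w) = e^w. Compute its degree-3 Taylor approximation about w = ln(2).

(w - ln(2))^3/3 + (w - ln(2))^2 + 2*(w - ln(2)) + 2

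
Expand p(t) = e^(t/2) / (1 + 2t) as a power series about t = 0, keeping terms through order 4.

1595*t^4/128 - 299*t^3/48 + 25*t^2/8 - 3*t/2 + 1

Expand each factor separately, then convolve coefficients.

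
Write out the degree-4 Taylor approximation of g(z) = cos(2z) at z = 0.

2*z^4/3 - 2*z^2 + 1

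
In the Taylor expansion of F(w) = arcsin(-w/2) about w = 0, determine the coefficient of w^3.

F(0) = 0
F′(0) = -1/2
F′′(0) = 0
F′′′(0) = -1/8

-1/48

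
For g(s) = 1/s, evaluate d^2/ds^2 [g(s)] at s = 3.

The coefficient of (s - 3)^2 in the expansion is 1/27, so g′′(3) = 2! * (1/27) = 2/27.

2/27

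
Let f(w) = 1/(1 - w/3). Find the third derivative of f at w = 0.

2/9

From the series, [w^3] f = 1/27; multiply by 3! = 6 to get 2/9.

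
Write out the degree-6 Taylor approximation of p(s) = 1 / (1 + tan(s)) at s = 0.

122*s^6/45 - 32*s^5/15 + 5*s^4/3 - 4*s^3/3 + s^2 - s + 1

Write 1/(1+u) = 1 - u + u^2 - u^3 + ... and substitute the series for u.
p(0) = 1
p′(0) = -1
p′′(0) = 2
p′′′(0) = -8
p^(4)(0) = 40
p^(5)(0) = -256
p^(6)(0) = 1952
Then c_k = p^(k)(0)/k! gives each Taylor coefficient.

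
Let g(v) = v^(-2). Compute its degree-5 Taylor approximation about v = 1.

g(1) = 1
g′(1) = -2
g′′(1) = 6
g′′′(1) = -24
g^(4)(1) = 120
g^(5)(1) = -720
Then c_k = g^(k)(1)/k! gives each Taylor coefficient.

-6*(v - 1)^5 + 5*(v - 1)^4 - 4*(v - 1)^3 + 3*(v - 1)^2 - 2*(v - 1) + 1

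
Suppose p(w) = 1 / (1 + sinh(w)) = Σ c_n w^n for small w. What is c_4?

Write 1/(1+u) = 1 - u + u^2 - u^3 + ... and substitute the series for u.
p(0) = 1
p′(0) = -1
p′′(0) = 2
p′′′(0) = -7
p^(4)(0) = 32

4/3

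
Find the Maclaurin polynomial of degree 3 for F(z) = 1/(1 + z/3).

Differentiate repeatedly and evaluate at the center.
[z^0] = 1;  [z^1] = -1/3;  [z^2] = 1/9;  [z^3] = -1/27.

-z^3/27 + z^2/9 - z/3 + 1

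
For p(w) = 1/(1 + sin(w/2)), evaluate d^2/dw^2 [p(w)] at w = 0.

1/2

Plug the Maclaurin series of the inner function into that of the outer and collect terms.
The coefficient of w^2 in the expansion is 1/4, so p′′(0) = 2! * (1/4) = 1/2.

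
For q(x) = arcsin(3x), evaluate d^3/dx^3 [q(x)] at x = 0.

27

Compute the successive derivatives at the expansion point and divide by k!.
The coefficient of x^3 in the expansion is 9/2, so q′′′(0) = 3! * (9/2) = 27.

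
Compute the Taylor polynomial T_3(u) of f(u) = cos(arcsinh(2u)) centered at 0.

1 - 2*u^2

Let u equal the inner series; expand the outer function in u and truncate.
f(0) = 1
f′(0) = 0
f′′(0) = -4
f′′′(0) = 0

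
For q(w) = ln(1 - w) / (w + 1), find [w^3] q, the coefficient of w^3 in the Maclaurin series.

Use 1/(1 - r) = Σ r^k on the denominator, then take the Cauchy product.
q(0) = 0
q′(0) = -1
q′′(0) = 1
q′′′(0) = -5
So c_3 = q′′′(0)/3! = -5/6.

-5/6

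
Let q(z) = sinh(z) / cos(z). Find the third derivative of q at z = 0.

4

Invert the denominator's series and multiply.
The coefficient of z^3 in the expansion is 2/3, so q′′′(0) = 3! * (2/3) = 4.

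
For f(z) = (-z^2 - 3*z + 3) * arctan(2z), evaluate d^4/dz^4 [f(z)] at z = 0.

192

Multiply each power in the prefactor through the base expansion.
From the series, [z^4] f = 8; multiply by 4! = 24 to get 192.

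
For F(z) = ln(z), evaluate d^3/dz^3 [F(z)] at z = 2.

1/4

From the series, [(z - 2)^3] F = 1/24; multiply by 3! = 6 to get 1/4.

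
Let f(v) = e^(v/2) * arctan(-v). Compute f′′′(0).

Multiply the two series term by term and collect like powers.
From the series, [v^3] f = 5/24; multiply by 3! = 6 to get 5/4.

5/4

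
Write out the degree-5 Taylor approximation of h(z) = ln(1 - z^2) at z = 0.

Differentiate repeatedly and evaluate at the center.
h(0) = 0
h′(0) = 0
h′′(0) = -2
h′′′(0) = 0
h^(4)(0) = -12
h^(5)(0) = 0
Then c_k = h^(k)(0)/k! gives each Taylor coefficient.

-z^4/2 - z^2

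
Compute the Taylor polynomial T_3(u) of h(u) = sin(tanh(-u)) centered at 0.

Let u equal the inner series; expand the outer function in u and truncate.
[u^0] = 0;  [u^1] = -1;  [u^2] = 0;  [u^3] = 1/2.

u^3/2 - u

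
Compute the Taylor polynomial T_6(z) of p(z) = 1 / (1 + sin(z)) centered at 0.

17*z^6/45 - 61*z^5/120 + 2*z^4/3 - 5*z^3/6 + z^2 - z + 1

Expand as Σ (-1)^k u^k with u equal to the inner function's series.
p(0) = 1
p′(0) = -1
p′′(0) = 2
p′′′(0) = -5
p^(4)(0) = 16
p^(5)(0) = -61
p^(6)(0) = 272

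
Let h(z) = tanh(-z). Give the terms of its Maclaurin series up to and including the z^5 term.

[z^0] = 0;  [z^1] = -1;  [z^2] = 0;  [z^3] = 1/3;  [z^4] = 0;  [z^5] = -2/15.

-2*z^5/15 + z^3/3 - z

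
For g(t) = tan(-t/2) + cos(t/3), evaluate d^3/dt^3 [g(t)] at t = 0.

-1/4

Combine the two series term by term.
The coefficient of t^3 in the expansion is -1/24, so g′′′(0) = 3! * (-1/24) = -1/4.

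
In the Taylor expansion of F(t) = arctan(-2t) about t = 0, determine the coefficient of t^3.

Differentiate repeatedly and evaluate at the center.
F(0) = 0
F′(0) = -2
F′′(0) = 0
F′′′(0) = 16

8/3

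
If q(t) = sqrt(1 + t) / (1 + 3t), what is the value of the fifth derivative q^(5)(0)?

Write out both Maclaurin series and multiply, keeping only the needed powers.
The coefficient of t^5 in the expansion is -50795/256, so q^(5)(0) = 5! * (-50795/256) = -761925/32.

-761925/32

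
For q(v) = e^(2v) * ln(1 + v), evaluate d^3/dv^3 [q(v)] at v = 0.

8

Take the Cauchy product of the two expansions.
The coefficient of v^3 in the expansion is 4/3, so q′′′(0) = 3! * (4/3) = 8.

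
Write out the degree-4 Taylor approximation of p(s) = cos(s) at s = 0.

s^4/24 - s^2/2 + 1

p(0) = 1
p′(0) = 0
p′′(0) = -1
p′′′(0) = 0
p^(4)(0) = 1
The Taylor polynomial is Σ p^(k)(0)/k! · s^k.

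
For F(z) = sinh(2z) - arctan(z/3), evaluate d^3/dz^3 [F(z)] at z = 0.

Combine the two series term by term.
From the series, [z^3] F = 109/81; multiply by 3! = 6 to get 218/27.

218/27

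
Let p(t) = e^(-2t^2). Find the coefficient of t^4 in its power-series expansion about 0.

2

Compute the successive derivatives at the expansion point and divide by k!.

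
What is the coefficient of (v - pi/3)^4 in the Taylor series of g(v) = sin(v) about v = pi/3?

Compute the successive derivatives at the expansion point and divide by k!.
[(v - pi/3)^0] = sqrt(3)/2;  [(v - pi/3)^1] = 1/2;  [(v - pi/3)^2] = -sqrt(3)/4;  [(v - pi/3)^3] = -1/12;  [(v - pi/3)^4] = sqrt(3)/48.

sqrt(3)/48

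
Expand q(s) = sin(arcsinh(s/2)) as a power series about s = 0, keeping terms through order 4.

-s^3/24 + s/2

Substitute the inner expansion into the outer series and collect powers.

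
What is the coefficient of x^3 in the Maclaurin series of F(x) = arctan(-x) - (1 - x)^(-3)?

Add the two expansions coefficient-wise.
F(0) = -1
F′(0) = -4
F′′(0) = -12
F′′′(0) = -58

-29/3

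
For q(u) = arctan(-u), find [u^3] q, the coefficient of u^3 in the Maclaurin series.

q(0) = 0
q′(0) = -1
q′′(0) = 0
q′′′(0) = 2
So c_3 = q′′′(0)/3! = 1/3.

1/3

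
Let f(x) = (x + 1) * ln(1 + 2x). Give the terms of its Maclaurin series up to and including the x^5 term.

12*x^5/5 - 4*x^4/3 + 2*x^3/3 + 2*x

Multiply each power in the prefactor through the base expansion.
f(0) = 0
f′(0) = 2
f′′(0) = 0
f′′′(0) = 4
f^(4)(0) = -32
f^(5)(0) = 288
Dividing each by k! gives the coefficients c_0, ..., c_5.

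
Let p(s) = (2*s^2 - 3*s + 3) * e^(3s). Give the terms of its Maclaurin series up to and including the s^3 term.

6*s^3 + 13*s^2/2 + 6*s + 3

Shift and add copies of the series according to the polynomial's terms.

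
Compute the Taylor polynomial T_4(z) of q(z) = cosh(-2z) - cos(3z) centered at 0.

Expand each term separately and add.
[z^0] = 0;  [z^1] = 0;  [z^2] = 13/2;  [z^3] = 0;  [z^4] = -65/24.

-65*z^4/24 + 13*z^2/2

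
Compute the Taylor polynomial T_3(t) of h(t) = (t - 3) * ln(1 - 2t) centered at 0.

Distribute the polynomial across the series and collect like powers.
h(0) = 0
h′(0) = 6
h′′(0) = 8
h′′′(0) = 36
Dividing each by k! gives the coefficients c_0, ..., c_3.

6*t^3 + 4*t^2 + 6*t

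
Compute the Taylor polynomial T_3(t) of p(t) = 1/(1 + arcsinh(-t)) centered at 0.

Plug the Maclaurin series of the inner function into that of the outer and collect terms.

5*t^3/6 + t^2 + t + 1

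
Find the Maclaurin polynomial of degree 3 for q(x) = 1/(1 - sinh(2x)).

28*x^3/3 + 4*x^2 + 2*x + 1

Substitute the inner expansion into the outer series and collect powers.
[x^0] = 1;  [x^1] = 2;  [x^2] = 4;  [x^3] = 28/3.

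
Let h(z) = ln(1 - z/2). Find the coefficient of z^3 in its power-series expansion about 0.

h(0) = 0
h′(0) = -1/2
h′′(0) = -1/4
h′′′(0) = -1/4
So c_3 = h′′′(0)/3! = -1/24.

-1/24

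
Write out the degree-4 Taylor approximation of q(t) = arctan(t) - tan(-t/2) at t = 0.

Expand each term separately and add.
q(0) = 0
q′(0) = 3/2
q′′(0) = 0
q′′′(0) = -7/4
q^(4)(0) = 0

-7*t^3/24 + 3*t/2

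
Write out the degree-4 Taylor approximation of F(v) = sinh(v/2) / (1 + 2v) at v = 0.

-97*v^4/24 + 97*v^3/48 - v^2 + v/2

Take the Cauchy product of the two expansions.
F(0) = 0
F′(0) = 1/2
F′′(0) = -2
F′′′(0) = 97/8
F^(4)(0) = -97
Then c_k = F^(k)(0)/k! gives each Taylor coefficient.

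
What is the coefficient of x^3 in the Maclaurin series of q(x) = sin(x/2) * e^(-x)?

Take the Cauchy product of the two expansions.

11/48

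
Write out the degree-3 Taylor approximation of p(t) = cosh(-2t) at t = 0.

p(0) = 1
p′(0) = 0
p′′(0) = 4
p′′′(0) = 0

2*t^2 + 1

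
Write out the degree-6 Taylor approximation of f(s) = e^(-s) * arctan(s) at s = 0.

Take the Cauchy product of the two expansions.
[s^0] = 0;  [s^1] = 1;  [s^2] = -1;  [s^3] = 1/6;  [s^4] = 1/6;  [s^5] = 3/40;  [s^6] = -11/72.

-11*s^6/72 + 3*s^5/40 + s^4/6 + s^3/6 - s^2 + s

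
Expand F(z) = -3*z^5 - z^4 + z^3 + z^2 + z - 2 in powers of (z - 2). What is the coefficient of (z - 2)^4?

[(z - 2)^0] = -100;  [(z - 2)^1] = -255;  [(z - 2)^2] = -257;  [(z - 2)^3] = -127;  [(z - 2)^4] = -31.

-31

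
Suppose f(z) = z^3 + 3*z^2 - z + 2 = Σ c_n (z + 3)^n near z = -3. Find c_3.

Compute the successive derivatives at the expansion point and divide by k!.
[(z + 3)^0] = 5;  [(z + 3)^1] = 8;  [(z + 3)^2] = -6;  [(z + 3)^3] = 1.

1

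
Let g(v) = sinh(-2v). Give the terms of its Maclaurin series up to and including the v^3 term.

Compute the successive derivatives at the expansion point and divide by k!.
g(0) = 0
g′(0) = -2
g′′(0) = 0
g′′′(0) = -8

-4*v^3/3 - 2*v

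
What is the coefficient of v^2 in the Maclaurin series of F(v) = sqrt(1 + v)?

-1/8

F(0) = 1
F′(0) = 1/2
F′′(0) = -1/4
Then c_k = F^(k)(0)/k! gives each Taylor coefficient.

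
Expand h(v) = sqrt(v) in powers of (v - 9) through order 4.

-5*(v - 9)^4/279936 + (v - 9)^3/3888 - (v - 9)^2/216 + (v - 9)/6 + 3

h(9) = 3
h′(9) = 1/6
h′′(9) = -1/108
h′′′(9) = 1/648
h^(4)(9) = -5/11664
The Taylor polynomial is Σ h^(k)(9)/k! · (v - 9)^k.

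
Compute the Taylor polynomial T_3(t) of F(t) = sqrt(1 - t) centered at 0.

F(0) = 1
F′(0) = -1/2
F′′(0) = -1/4
F′′′(0) = -3/8

-t^3/16 - t^2/8 - t/2 + 1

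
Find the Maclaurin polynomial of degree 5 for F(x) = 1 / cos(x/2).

5*x^4/384 + x^2/8 + 1

Write the quotient as an unknown series and match coefficients against numerator = denominator · series.
[x^0] = 1;  [x^1] = 0;  [x^2] = 1/8;  [x^3] = 0;  [x^4] = 5/384;  [x^5] = 0.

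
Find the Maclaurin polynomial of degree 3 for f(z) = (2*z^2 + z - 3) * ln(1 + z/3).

Shift and add copies of the series according to the polynomial's terms.
[z^0] = 0;  [z^1] = -1;  [z^2] = 1/2;  [z^3] = 31/54.

31*z^3/54 + z^2/2 - z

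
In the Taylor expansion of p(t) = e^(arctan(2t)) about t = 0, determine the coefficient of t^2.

2

Substitute the inner expansion into the outer series and collect powers.
[t^0] = 1;  [t^1] = 2;  [t^2] = 2.
So c_2 = p′′(0)/2! = 2.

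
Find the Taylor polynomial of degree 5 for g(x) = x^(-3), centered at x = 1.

g(1) = 1
g′(1) = -3
g′′(1) = 12
g′′′(1) = -60
g^(4)(1) = 360
g^(5)(1) = -2520
Dividing each by k! gives the coefficients c_0, ..., c_5.

-21*(x - 1)^5 + 15*(x - 1)^4 - 10*(x - 1)^3 + 6*(x - 1)^2 - 3*(x - 1) + 1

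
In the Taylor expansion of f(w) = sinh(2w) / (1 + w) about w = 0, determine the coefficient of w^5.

18/5

Multiply the two series term by term and collect like powers.
f(0) = 0
f′(0) = 2
f′′(0) = -4
f′′′(0) = 20
f^(4)(0) = -80
f^(5)(0) = 432
So c_5 = f^(5)(0)/5! = 18/5.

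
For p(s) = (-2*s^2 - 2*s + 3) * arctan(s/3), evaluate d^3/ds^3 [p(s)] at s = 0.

-38/9

Shift and add copies of the series according to the polynomial's terms.
From the series, [s^3] p = -19/27; multiply by 3! = 6 to get -38/9.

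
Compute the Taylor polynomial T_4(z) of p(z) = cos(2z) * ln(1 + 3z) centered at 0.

Multiply the two series term by term and collect like powers.
p(0) = 0
p′(0) = 3
p′′(0) = -9
p′′′(0) = 18
p^(4)(0) = -270

-45*z^4/4 + 3*z^3 - 9*z^2/2 + 3*z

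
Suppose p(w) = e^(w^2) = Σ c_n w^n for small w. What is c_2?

1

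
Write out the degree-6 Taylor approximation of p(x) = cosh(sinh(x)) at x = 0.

37*x^6/720 + 5*x^4/24 + x^2/2 + 1

Substitute the inner expansion into the outer series and collect powers.
[x^0] = 1;  [x^1] = 0;  [x^2] = 1/2;  [x^3] = 0;  [x^4] = 5/24;  [x^5] = 0;  [x^6] = 37/720.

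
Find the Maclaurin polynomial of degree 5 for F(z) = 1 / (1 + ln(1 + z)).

Write 1/(1+u) = 1 - u + u^2 - u^3 + ... and substitute the series for u.
[z^0] = 1;  [z^1] = -1;  [z^2] = 3/2;  [z^3] = -7/3;  [z^4] = 11/3;  [z^5] = -347/60.

-347*z^5/60 + 11*z^4/3 - 7*z^3/3 + 3*z^2/2 - z + 1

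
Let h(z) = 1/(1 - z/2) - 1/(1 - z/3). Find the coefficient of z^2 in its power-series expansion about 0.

5/36

Add the two expansions coefficient-wise.
h(0) = 0
h′(0) = 1/6
h′′(0) = 5/18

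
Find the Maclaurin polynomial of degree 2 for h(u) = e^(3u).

[u^0] = 1;  [u^1] = 3;  [u^2] = 9/2.

9*u^2/2 + 3*u + 1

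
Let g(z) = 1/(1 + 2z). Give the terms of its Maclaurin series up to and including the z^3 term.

-8*z^3 + 4*z^2 - 2*z + 1

g(0) = 1
g′(0) = -2
g′′(0) = 8
g′′′(0) = -48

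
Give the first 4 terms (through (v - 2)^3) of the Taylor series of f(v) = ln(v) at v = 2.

Differentiate repeatedly and evaluate at the center.
f(2) = ln(2)
f′(2) = 1/2
f′′(2) = -1/4
f′′′(2) = 1/4

(v - 2)^3/24 - (v - 2)^2/8 + (v - 2)/2 + ln(2)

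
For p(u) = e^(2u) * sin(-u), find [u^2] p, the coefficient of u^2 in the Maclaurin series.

-2

Expand each factor separately, then convolve coefficients.
p(0) = 0
p′(0) = -1
p′′(0) = -4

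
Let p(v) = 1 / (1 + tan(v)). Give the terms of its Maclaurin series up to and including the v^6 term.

122*v^6/45 - 32*v^5/15 + 5*v^4/3 - 4*v^3/3 + v^2 - v + 1

Write 1/(1+u) = 1 - u + u^2 - u^3 + ... and substitute the series for u.
[v^0] = 1;  [v^1] = -1;  [v^2] = 1;  [v^3] = -4/3;  [v^4] = 5/3;  [v^5] = -32/15;  [v^6] = 122/45.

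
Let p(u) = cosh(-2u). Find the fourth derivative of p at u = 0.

The coefficient of u^4 in the expansion is 2/3, so p^(4)(0) = 4! * (2/3) = 16.

16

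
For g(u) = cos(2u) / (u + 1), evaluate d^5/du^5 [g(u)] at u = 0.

40

Multiply the numerator's expansion by the denominator's geometric series.
The coefficient of u^5 in the expansion is 1/3, so g^(5)(0) = 5! * (1/3) = 40.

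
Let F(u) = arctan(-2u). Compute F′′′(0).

16

Use the known series and substitute for the argument.
From the series, [u^3] F = 8/3; multiply by 3! = 6 to get 16.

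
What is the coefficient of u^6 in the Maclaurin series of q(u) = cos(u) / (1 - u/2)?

Take the Cauchy product of the two expansions.
q(0) = 1
q′(0) = 1/2
q′′(0) = -1/2
q′′′(0) = -3/4
q^(4)(0) = -1/2
q^(5)(0) = -5/4
q^(6)(0) = -19/4

-19/2880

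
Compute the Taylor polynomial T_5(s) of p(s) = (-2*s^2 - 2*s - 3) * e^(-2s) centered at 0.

Multiply each power in the prefactor through the base expansion.
[s^0] = -3;  [s^1] = 4;  [s^2] = -4;  [s^3] = 4;  [s^4] = -10/3;  [s^5] = 32/15.

32*s^5/15 - 10*s^4/3 + 4*s^3 - 4*s^2 + 4*s - 3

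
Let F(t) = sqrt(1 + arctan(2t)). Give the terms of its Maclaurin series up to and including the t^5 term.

Plug the Maclaurin series of the inner function into that of the outer and collect terms.
F(0) = 1
F′(0) = 1
F′′(0) = -1
F′′′(0) = -5
F^(4)(0) = 17
F^(5)(0) = 249

83*t^5/40 + 17*t^4/24 - 5*t^3/6 - t^2/2 + t + 1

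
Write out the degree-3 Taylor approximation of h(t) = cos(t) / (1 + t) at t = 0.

Take the Cauchy product of the two expansions.

-t^3/2 + t^2/2 - t + 1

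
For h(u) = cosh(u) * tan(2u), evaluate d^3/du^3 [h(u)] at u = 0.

22

Multiply the two series term by term and collect like powers.
From the series, [u^3] h = 11/3; multiply by 3! = 6 to get 22.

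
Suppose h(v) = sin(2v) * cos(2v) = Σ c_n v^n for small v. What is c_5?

64/15

Write out both Maclaurin series and multiply, keeping only the needed powers.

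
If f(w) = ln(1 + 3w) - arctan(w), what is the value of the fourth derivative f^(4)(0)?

-486

Combine the two series term by term.
From the series, [w^4] f = -81/4; multiply by 4! = 24 to get -486.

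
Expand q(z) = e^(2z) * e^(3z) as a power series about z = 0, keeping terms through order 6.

3125*z^6/144 + 625*z^5/24 + 625*z^4/24 + 125*z^3/6 + 25*z^2/2 + 5*z + 1

Take the Cauchy product of the two expansions.
q(0) = 1
q′(0) = 5
q′′(0) = 25
q′′′(0) = 125
q^(4)(0) = 625
q^(5)(0) = 3125
q^(6)(0) = 15625
Then c_k = q^(k)(0)/k! gives each Taylor coefficient.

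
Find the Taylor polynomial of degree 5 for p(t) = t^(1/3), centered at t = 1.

p(1) = 1
p′(1) = 1/3
p′′(1) = -2/9
p′′′(1) = 10/27
p^(4)(1) = -80/81
p^(5)(1) = 880/243
Dividing each by k! gives the coefficients c_0, ..., c_5.

22*(t - 1)^5/729 - 10*(t - 1)^4/243 + 5*(t - 1)^3/81 - (t - 1)^2/9 + (t - 1)/3 + 1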